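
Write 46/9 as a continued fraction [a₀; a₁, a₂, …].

[5; 9]

Apply division with remainder until the remainder is 0:
⌊46/9⌋ = 5, remainder 1
⌊9/1⌋ = 9, remainder 0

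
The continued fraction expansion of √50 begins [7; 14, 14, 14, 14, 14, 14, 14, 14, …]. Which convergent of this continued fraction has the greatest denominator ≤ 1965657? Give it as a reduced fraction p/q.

List convergents until the denominator exceeds the bound:
a_0 = 7: 7/1  (≤ bound)
a_1 = 14: 99/14  (≤ bound)
a_2 = 14: 1393/197  (≤ bound)
a_3 = 14: 19601/2772  (≤ bound)
a_4 = 14: 275807/39005  (≤ bound)
a_5 = 14: 3880899/548842  (≤ bound)
a_6 = 14: 54608393/7722793  (> 1965657, stop)

3880899/548842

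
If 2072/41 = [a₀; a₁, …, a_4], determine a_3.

6

Repeatedly divide and take the remainder:
2072 = 50·41 + 22, so a_0 = 50
41 = 1·22 + 19, so a_1 = 1
22 = 1·19 + 3, so a_2 = 1
19 = 6·3 + 1, so a_3 = 6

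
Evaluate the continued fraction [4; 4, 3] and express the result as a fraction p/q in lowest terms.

Collapse the nested fraction from the inside out:
Start with 3.
4 + 1/(3/1) = 4 + 1/3 = 13/3
4 + 1/(13/3) = 4 + 3/13 = 55/13

55/13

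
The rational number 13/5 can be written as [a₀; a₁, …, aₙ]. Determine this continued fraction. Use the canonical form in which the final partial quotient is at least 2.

[2; 1, 1, 2]

Repeatedly divide and take the remainder:
13 ÷ 5 → quotient 2, remainder 3
5 ÷ 3 → quotient 1, remainder 2
3 ÷ 2 → quotient 1, remainder 1
2 ÷ 1 → quotient 2, remainder 0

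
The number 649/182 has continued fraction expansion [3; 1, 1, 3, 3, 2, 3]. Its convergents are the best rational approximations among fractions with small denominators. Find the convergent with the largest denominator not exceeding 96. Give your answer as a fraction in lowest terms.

189/53

a_0 = 3: 3/1  (≤ bound)
a_1 = 1: 4/1  (≤ bound)
a_2 = 1: 7/2  (≤ bound)
a_3 = 3: 25/7  (≤ bound)
a_4 = 3: 82/23  (≤ bound)
a_5 = 2: 189/53  (≤ bound)
a_6 = 3: 649/182  (> 96, stop)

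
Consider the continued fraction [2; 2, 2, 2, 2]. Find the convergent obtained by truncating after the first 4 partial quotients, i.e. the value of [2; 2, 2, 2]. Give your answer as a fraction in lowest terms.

a_0 = 2: 2/1
a_1 = 2: 5/2
a_2 = 2: 12/5
a_3 = 2: 29/12

29/12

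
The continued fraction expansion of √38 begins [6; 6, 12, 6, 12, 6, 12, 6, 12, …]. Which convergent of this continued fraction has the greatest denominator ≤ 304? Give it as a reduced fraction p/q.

a_0 = 6: 6/1  (≤ bound)
a_1 = 6: 37/6  (≤ bound)
a_2 = 12: 450/73  (≤ bound)
a_3 = 6: 2737/444  (> 304, stop)

450/73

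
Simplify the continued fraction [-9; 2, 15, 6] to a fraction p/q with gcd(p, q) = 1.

Use the convergent recurrence hₖ = aₖ·hₖ₋₁ + hₖ₋₂ (and likewise for the denominators kₖ):
a_0 = -9: -9/1
a_1 = 2: -17/2
a_2 = 15: -264/31
a_3 = 6: -1601/188

-1601/188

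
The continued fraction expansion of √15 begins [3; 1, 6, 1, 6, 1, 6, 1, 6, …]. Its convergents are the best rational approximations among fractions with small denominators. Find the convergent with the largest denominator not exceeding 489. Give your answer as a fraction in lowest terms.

a_0 = 3: 3/1  (≤ bound)
a_1 = 1: 4/1  (≤ bound)
a_2 = 6: 27/7  (≤ bound)
a_3 = 1: 31/8  (≤ bound)
a_4 = 6: 213/55  (≤ bound)
a_5 = 1: 244/63  (≤ bound)
a_6 = 6: 1677/433  (≤ bound)
a_7 = 1: 1921/496  (> 489, stop)

1677/433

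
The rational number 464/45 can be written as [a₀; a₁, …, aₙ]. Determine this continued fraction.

[10; 3, 4, 1, 2]

⌊464/45⌋ = 10, remainder 14
⌊45/14⌋ = 3, remainder 3
⌊14/3⌋ = 4, remainder 2
⌊3/2⌋ = 1, remainder 1
⌊2/1⌋ = 2, remainder 0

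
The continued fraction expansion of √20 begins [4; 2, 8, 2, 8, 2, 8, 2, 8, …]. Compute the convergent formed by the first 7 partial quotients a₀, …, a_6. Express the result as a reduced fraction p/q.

24476/5473

Work from the innermost term outward:
Start with 8.
2 + 1/(8/1) = 2 + 1/8 = 17/8
8 + 1/(17/8) = 8 + 8/17 = 144/17
2 + 1/(144/17) = 2 + 17/144 = 305/144
8 + 1/(305/144) = 8 + 144/305 = 2584/305
2 + 1/(2584/305) = 2 + 305/2584 = 5473/2584
4 + 1/(5473/2584) = 4 + 2584/5473 = 24476/5473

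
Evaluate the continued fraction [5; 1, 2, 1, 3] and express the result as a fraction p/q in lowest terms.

86/15

Start with 3.
1 + 1/(3/1) = 1 + 1/3 = 4/3
2 + 1/(4/3) = 2 + 3/4 = 11/4
1 + 1/(11/4) = 1 + 4/11 = 15/11
5 + 1/(15/11) = 5 + 11/15 = 86/15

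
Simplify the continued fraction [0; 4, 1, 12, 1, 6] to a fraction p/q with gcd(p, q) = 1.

97/478

Start with 6.
1 + 1/(6/1) = 1 + 1/6 = 7/6
12 + 1/(7/6) = 12 + 6/7 = 90/7
1 + 1/(90/7) = 1 + 7/90 = 97/90
4 + 1/(97/90) = 4 + 90/97 = 478/97
0 + 1/(478/97) = 0 + 97/478 = 97/478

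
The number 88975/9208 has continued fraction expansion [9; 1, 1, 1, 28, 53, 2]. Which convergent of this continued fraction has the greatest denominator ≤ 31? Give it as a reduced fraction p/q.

29/3

a_0 = 9: 9/1  (≤ bound)
a_1 = 1: 10/1  (≤ bound)
a_2 = 1: 19/2  (≤ bound)
a_3 = 1: 29/3  (≤ bound)
a_4 = 28: 831/86  (> 31, stop)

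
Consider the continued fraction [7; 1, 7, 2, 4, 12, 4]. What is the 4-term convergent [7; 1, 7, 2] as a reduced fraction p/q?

Use the convergent recurrence hₖ = aₖ·hₖ₋₁ + hₖ₋₂ (and likewise for the denominators kₖ):
a_0 = 7: 7/1
a_1 = 1: 8/1
a_2 = 7: 63/8
a_3 = 2: 134/17

134/17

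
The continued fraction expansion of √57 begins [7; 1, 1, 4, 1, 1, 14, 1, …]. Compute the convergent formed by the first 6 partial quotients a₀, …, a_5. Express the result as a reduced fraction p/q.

151/20

Work from the innermost term outward:
Start with 1.
1 + 1/(1/1) = 1 + 1/1 = 2/1
4 + 1/(2/1) = 4 + 1/2 = 9/2
1 + 1/(9/2) = 1 + 2/9 = 11/9
1 + 1/(11/9) = 1 + 9/11 = 20/11
7 + 1/(20/11) = 7 + 11/20 = 151/20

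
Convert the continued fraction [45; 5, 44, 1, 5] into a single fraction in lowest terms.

Start with 5.
1 + 1/(5/1) = 1 + 1/5 = 6/5
44 + 1/(6/5) = 44 + 5/6 = 269/6
5 + 1/(269/6) = 5 + 6/269 = 1351/269
45 + 1/(1351/269) = 45 + 269/1351 = 61064/1351

61064/1351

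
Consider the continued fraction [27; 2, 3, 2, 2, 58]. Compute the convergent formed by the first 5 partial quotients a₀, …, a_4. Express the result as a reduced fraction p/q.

a_0 = 27: 27/1
a_1 = 2: 55/2
a_2 = 3: 192/7
a_3 = 2: 439/16
a_4 = 2: 1070/39

1070/39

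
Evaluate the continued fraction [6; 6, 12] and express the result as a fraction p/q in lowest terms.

Start with 12.
6 + 1/(12/1) = 6 + 1/12 = 73/12
6 + 1/(73/12) = 6 + 12/73 = 450/73

450/73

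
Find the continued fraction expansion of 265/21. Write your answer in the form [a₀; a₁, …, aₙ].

[12; 1, 1, 1, 1, 1, 2]

Apply division with remainder until the remainder is 0:
⌊265/21⌋ = 12, remainder 13
⌊21/13⌋ = 1, remainder 8
⌊13/8⌋ = 1, remainder 5
⌊8/5⌋ = 1, remainder 3
⌊5/3⌋ = 1, remainder 2
⌊3/2⌋ = 1, remainder 1
⌊2/1⌋ = 2, remainder 0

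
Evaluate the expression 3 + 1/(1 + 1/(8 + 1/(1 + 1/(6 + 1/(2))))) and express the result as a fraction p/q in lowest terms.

577/148

a_0 = 3: 3/1
a_1 = 1: 4/1
a_2 = 8: 35/9
a_3 = 1: 39/10
a_4 = 6: 269/69
a_5 = 2: 577/148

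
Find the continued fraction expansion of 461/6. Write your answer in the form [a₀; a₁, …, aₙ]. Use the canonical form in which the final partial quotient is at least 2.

461 = 76·6 + 5, so a_0 = 76
6 = 1·5 + 1, so a_1 = 1
5 = 5·1 + 0, so a_2 = 5

[76; 1, 5]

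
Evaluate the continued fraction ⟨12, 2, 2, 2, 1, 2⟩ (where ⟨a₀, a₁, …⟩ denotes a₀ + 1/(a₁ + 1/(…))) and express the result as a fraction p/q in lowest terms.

Starting at the tail and folding back:
Start with 2.
1 + 1/(2/1) = 1 + 1/2 = 3/2
2 + 1/(3/2) = 2 + 2/3 = 8/3
2 + 1/(8/3) = 2 + 3/8 = 19/8
2 + 1/(19/8) = 2 + 8/19 = 46/19
12 + 1/(46/19) = 12 + 19/46 = 571/46

571/46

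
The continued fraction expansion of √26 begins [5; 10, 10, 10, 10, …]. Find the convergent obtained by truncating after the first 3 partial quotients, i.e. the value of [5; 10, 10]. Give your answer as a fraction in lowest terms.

Start with 10.
10 + 1/(10/1) = 10 + 1/10 = 101/10
5 + 1/(101/10) = 5 + 10/101 = 515/101

515/101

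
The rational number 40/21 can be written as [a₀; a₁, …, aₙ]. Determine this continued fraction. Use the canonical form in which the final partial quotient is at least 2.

40 ÷ 21 → quotient 1, remainder 19
21 ÷ 19 → quotient 1, remainder 2
19 ÷ 2 → quotient 9, remainder 1
2 ÷ 1 → quotient 2, remainder 0

[1; 1, 9, 2]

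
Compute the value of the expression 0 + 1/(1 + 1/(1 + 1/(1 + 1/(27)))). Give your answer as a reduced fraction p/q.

Build up convergents one term at a time:
a_0 = 0: 0/1
a_1 = 1: 1/1
a_2 = 1: 1/2
a_3 = 1: 2/3
a_4 = 27: 55/83

55/83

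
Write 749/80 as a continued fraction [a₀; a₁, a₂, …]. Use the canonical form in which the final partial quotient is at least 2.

Run the Euclidean algorithm, recording each quotient:
⌊749/80⌋ = 9, remainder 29
⌊80/29⌋ = 2, remainder 22
⌊29/22⌋ = 1, remainder 7
⌊22/7⌋ = 3, remainder 1
⌊7/1⌋ = 7, remainder 0

[9; 2, 1, 3, 7]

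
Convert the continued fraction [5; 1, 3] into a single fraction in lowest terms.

23/4

Collapse the nested fraction from the inside out:
Start with 3.
1 + 1/(3/1) = 1 + 1/3 = 4/3
5 + 1/(4/3) = 5 + 3/4 = 23/4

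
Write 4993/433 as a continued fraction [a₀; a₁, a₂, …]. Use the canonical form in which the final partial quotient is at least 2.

4993 ÷ 433 → quotient 11, remainder 230
433 ÷ 230 → quotient 1, remainder 203
230 ÷ 203 → quotient 1, remainder 27
203 ÷ 27 → quotient 7, remainder 14
27 ÷ 14 → quotient 1, remainder 13
14 ÷ 13 → quotient 1, remainder 1
13 ÷ 1 → quotient 13, remainder 0

[11; 1, 1, 7, 1, 1, 13]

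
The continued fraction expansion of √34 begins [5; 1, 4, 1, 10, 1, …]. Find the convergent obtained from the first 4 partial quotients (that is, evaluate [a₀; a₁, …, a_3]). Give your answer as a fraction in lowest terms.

35/6

Work from the innermost term outward:
Start with 1.
4 + 1/(1/1) = 4 + 1/1 = 5/1
1 + 1/(5/1) = 1 + 1/5 = 6/5
5 + 1/(6/5) = 5 + 5/6 = 35/6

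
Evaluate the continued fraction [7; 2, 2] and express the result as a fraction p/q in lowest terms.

Build up convergents one term at a time:
a_0 = 7: 7/1
a_1 = 2: 15/2
a_2 = 2: 37/5

37/5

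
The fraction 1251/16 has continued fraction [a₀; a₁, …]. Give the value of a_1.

1251 ÷ 16 → quotient 78, remainder 3
16 ÷ 3 → quotient 5, remainder 1

5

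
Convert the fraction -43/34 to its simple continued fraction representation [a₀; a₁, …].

[-2; 1, 2, 1, 3, 2]

Repeatedly divide and take the remainder:
-43 ÷ 34 → quotient -2, remainder 25
34 ÷ 25 → quotient 1, remainder 9
25 ÷ 9 → quotient 2, remainder 7
9 ÷ 7 → quotient 1, remainder 2
7 ÷ 2 → quotient 3, remainder 1
2 ÷ 1 → quotient 2, remainder 0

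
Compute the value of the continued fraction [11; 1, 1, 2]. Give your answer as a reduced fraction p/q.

Work from the innermost term outward:
Start with 2.
1 + 1/(2/1) = 1 + 1/2 = 3/2
1 + 1/(3/2) = 1 + 2/3 = 5/3
11 + 1/(5/3) = 11 + 3/5 = 58/5

58/5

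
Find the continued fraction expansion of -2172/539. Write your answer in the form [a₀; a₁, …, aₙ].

⌊-2172/539⌋ = -5, remainder 523
⌊539/523⌋ = 1, remainder 16
⌊523/16⌋ = 32, remainder 11
⌊16/11⌋ = 1, remainder 5
⌊11/5⌋ = 2, remainder 1
⌊5/1⌋ = 5, remainder 0

[-5; 1, 32, 1, 2, 5]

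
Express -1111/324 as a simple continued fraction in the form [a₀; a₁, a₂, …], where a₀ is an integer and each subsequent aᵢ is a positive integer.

[-4; 1, 1, 3, 46]

⌊-1111/324⌋ = -4, remainder 185
⌊324/185⌋ = 1, remainder 139
⌊185/139⌋ = 1, remainder 46
⌊139/46⌋ = 3, remainder 1
⌊46/1⌋ = 46, remainder 0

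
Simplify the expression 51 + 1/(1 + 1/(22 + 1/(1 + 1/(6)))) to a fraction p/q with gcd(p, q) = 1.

Use the convergent recurrence hₖ = aₖ·hₖ₋₁ + hₖ₋₂ (and likewise for the denominators kₖ):
a_0 = 51: 51/1
a_1 = 1: 52/1
a_2 = 22: 1195/23
a_3 = 1: 1247/24
a_4 = 6: 8677/167

8677/167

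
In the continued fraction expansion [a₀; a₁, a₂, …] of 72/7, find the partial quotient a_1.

3

72 = 10·7 + 2, so a_0 = 10
7 = 3·2 + 1, so a_1 = 3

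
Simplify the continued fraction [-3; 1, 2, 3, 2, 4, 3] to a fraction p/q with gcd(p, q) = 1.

a_0 = -3: -3/1
a_1 = 1: -2/1
a_2 = 2: -7/3
a_3 = 3: -23/10
a_4 = 2: -53/23
a_5 = 4: -235/102
a_6 = 3: -758/329

-758/329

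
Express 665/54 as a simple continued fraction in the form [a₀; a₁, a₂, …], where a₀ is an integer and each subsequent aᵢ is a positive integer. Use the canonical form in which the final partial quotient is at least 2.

Apply division with remainder until the remainder is 0:
665 ÷ 54 → quotient 12, remainder 17
54 ÷ 17 → quotient 3, remainder 3
17 ÷ 3 → quotient 5, remainder 2
3 ÷ 2 → quotient 1, remainder 1
2 ÷ 1 → quotient 2, remainder 0

[12; 3, 5, 1, 2]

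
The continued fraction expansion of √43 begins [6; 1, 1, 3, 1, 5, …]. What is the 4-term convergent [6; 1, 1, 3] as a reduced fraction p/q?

46/7

Start with 3.
1 + 1/(3/1) = 1 + 1/3 = 4/3
1 + 1/(4/3) = 1 + 3/4 = 7/4
6 + 1/(7/4) = 6 + 4/7 = 46/7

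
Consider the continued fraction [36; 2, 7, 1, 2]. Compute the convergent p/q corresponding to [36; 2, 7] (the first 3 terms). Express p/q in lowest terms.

547/15

a_0 = 36: 36/1
a_1 = 2: 73/2
a_2 = 7: 547/15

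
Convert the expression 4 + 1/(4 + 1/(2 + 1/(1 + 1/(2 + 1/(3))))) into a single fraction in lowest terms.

a_0 = 4: 4/1
a_1 = 4: 17/4
a_2 = 2: 38/9
a_3 = 1: 55/13
a_4 = 2: 148/35
a_5 = 3: 499/118

499/118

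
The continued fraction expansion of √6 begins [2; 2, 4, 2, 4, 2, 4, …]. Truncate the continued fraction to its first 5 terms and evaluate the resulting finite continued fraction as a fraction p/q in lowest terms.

218/89

Collapse the nested fraction from the inside out:
Start with 4.
2 + 1/(4/1) = 2 + 1/4 = 9/4
4 + 1/(9/4) = 4 + 4/9 = 40/9
2 + 1/(40/9) = 2 + 9/40 = 89/40
2 + 1/(89/40) = 2 + 40/89 = 218/89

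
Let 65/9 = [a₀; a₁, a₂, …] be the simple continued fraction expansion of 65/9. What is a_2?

2

65 = 7·9 + 2, so a_0 = 7
9 = 4·2 + 1, so a_1 = 4
2 = 2·1 + 0, so a_2 = 2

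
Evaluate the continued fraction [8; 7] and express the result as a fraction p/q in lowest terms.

57/7

Use the convergent recurrence hₖ = aₖ·hₖ₋₁ + hₖ₋₂ (and likewise for the denominators kₖ):
a_0 = 8: 8/1
a_1 = 7: 57/7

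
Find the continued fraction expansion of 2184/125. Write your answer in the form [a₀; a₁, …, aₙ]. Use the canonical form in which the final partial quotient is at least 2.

[17; 2, 8, 2, 3]

2184 = 17·125 + 59, so a_0 = 17
125 = 2·59 + 7, so a_1 = 2
59 = 8·7 + 3, so a_2 = 8
7 = 2·3 + 1, so a_3 = 2
3 = 3·1 + 0, so a_4 = 3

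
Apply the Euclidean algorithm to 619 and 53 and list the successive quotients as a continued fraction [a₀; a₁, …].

[11; 1, 2, 8, 2]

Apply division with remainder until the remainder is 0:
619 ÷ 53 → quotient 11, remainder 36
53 ÷ 36 → quotient 1, remainder 17
36 ÷ 17 → quotient 2, remainder 2
17 ÷ 2 → quotient 8, remainder 1
2 ÷ 1 → quotient 2, remainder 0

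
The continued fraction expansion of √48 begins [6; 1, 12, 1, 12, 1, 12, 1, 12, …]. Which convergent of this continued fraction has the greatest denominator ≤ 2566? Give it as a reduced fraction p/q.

a_0 = 6: 6/1  (≤ bound)
a_1 = 1: 7/1  (≤ bound)
a_2 = 12: 90/13  (≤ bound)
a_3 = 1: 97/14  (≤ bound)
a_4 = 12: 1254/181  (≤ bound)
a_5 = 1: 1351/195  (≤ bound)
a_6 = 12: 17466/2521  (≤ bound)
a_7 = 1: 18817/2716  (> 2566, stop)

17466/2521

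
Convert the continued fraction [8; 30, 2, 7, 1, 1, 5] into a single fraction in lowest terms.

Compute successive convergents:
a_0 = 8: 8/1
a_1 = 30: 241/30
a_2 = 2: 490/61
a_3 = 7: 3671/457
a_4 = 1: 4161/518
a_5 = 1: 7832/975
a_6 = 5: 43321/5393

43321/5393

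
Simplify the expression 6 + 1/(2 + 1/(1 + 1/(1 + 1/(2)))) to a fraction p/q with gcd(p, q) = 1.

Start with 2.
1 + 1/(2/1) = 1 + 1/2 = 3/2
1 + 1/(3/2) = 1 + 2/3 = 5/3
2 + 1/(5/3) = 2 + 3/5 = 13/5
6 + 1/(13/5) = 6 + 5/13 = 83/13

83/13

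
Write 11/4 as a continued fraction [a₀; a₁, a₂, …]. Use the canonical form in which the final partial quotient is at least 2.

[2; 1, 3]

⌊11/4⌋ = 2, remainder 3
⌊4/3⌋ = 1, remainder 1
⌊3/1⌋ = 3, remainder 0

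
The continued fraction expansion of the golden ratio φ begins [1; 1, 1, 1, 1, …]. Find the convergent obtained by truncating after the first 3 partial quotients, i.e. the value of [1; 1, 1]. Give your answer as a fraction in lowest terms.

a_0 = 1: 1/1
a_1 = 1: 2/1
a_2 = 1: 3/2

3/2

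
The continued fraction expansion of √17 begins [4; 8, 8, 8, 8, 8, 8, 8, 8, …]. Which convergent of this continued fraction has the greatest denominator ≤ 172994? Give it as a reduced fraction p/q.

143649/34840

a_0 = 4: 4/1  (≤ bound)
a_1 = 8: 33/8  (≤ bound)
a_2 = 8: 268/65  (≤ bound)
a_3 = 8: 2177/528  (≤ bound)
a_4 = 8: 17684/4289  (≤ bound)
a_5 = 8: 143649/34840  (≤ bound)
a_6 = 8: 1166876/283009  (> 172994, stop)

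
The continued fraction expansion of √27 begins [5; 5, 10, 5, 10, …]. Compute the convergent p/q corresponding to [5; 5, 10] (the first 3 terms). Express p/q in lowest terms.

265/51

Use the convergent recurrence hₖ = aₖ·hₖ₋₁ + hₖ₋₂ (and likewise for the denominators kₖ):
a_0 = 5: 5/1
a_1 = 5: 26/5
a_2 = 10: 265/51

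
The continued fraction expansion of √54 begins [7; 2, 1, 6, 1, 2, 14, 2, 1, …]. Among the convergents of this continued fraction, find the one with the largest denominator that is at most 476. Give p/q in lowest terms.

485/66

a_0 = 7: 7/1  (≤ bound)
a_1 = 2: 15/2  (≤ bound)
a_2 = 1: 22/3  (≤ bound)
a_3 = 6: 147/20  (≤ bound)
a_4 = 1: 169/23  (≤ bound)
a_5 = 2: 485/66  (≤ bound)
a_6 = 14: 6959/947  (> 476, stop)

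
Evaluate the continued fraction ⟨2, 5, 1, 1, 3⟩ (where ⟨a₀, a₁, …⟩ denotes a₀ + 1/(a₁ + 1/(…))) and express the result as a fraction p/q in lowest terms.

a_0 = 2: 2/1
a_1 = 5: 11/5
a_2 = 1: 13/6
a_3 = 1: 24/11
a_4 = 3: 85/39

85/39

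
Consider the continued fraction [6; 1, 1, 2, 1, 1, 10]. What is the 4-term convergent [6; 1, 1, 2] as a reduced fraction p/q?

33/5

Start with 2.
1 + 1/(2/1) = 1 + 1/2 = 3/2
1 + 1/(3/2) = 1 + 2/3 = 5/3
6 + 1/(5/3) = 6 + 3/5 = 33/5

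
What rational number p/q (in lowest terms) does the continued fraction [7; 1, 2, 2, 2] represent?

131/17

Start with 2.
2 + 1/(2/1) = 2 + 1/2 = 5/2
2 + 1/(5/2) = 2 + 2/5 = 12/5
1 + 1/(12/5) = 1 + 5/12 = 17/12
7 + 1/(17/12) = 7 + 12/17 = 131/17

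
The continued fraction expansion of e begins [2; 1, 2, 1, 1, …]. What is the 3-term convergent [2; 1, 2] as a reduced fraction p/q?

8/3

Build up convergents one term at a time:
a_0 = 2: 2/1
a_1 = 1: 3/1
a_2 = 2: 8/3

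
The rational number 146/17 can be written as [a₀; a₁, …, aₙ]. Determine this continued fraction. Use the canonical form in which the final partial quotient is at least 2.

[8; 1, 1, 2, 3]

Repeatedly divide and take the remainder:
146 = 8·17 + 10, so a_0 = 8
17 = 1·10 + 7, so a_1 = 1
10 = 1·7 + 3, so a_2 = 1
7 = 2·3 + 1, so a_3 = 2
3 = 3·1 + 0, so a_4 = 3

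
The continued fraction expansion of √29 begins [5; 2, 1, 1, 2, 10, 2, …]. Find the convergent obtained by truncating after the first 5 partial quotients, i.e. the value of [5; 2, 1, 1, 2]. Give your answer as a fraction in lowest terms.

70/13

a_0 = 5: 5/1
a_1 = 2: 11/2
a_2 = 1: 16/3
a_3 = 1: 27/5
a_4 = 2: 70/13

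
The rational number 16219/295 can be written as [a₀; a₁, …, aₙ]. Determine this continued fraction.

16219 = 54·295 + 289, so a_0 = 54
295 = 1·289 + 6, so a_1 = 1
289 = 48·6 + 1, so a_2 = 48
6 = 6·1 + 0, so a_3 = 6

[54; 1, 48, 6]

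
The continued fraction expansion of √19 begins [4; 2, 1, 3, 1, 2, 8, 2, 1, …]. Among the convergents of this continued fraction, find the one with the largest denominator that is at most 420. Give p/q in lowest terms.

1421/326

a_0 = 4: 4/1  (≤ bound)
a_1 = 2: 9/2  (≤ bound)
a_2 = 1: 13/3  (≤ bound)
a_3 = 3: 48/11  (≤ bound)
a_4 = 1: 61/14  (≤ bound)
a_5 = 2: 170/39  (≤ bound)
a_6 = 8: 1421/326  (≤ bound)
a_7 = 2: 3012/691  (> 420, stop)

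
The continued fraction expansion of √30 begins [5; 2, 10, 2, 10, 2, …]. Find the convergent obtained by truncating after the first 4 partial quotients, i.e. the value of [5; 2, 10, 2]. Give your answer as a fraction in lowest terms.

Start with 2.
10 + 1/(2/1) = 10 + 1/2 = 21/2
2 + 1/(21/2) = 2 + 2/21 = 44/21
5 + 1/(44/21) = 5 + 21/44 = 241/44

241/44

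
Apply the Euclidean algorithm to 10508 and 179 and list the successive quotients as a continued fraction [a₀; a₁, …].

10508 = 58·179 + 126, so a_0 = 58
179 = 1·126 + 53, so a_1 = 1
126 = 2·53 + 20, so a_2 = 2
53 = 2·20 + 13, so a_3 = 2
20 = 1·13 + 7, so a_4 = 1
13 = 1·7 + 6, so a_5 = 1
7 = 1·6 + 1, so a_6 = 1
6 = 6·1 + 0, so a_7 = 6

[58; 1, 2, 2, 1, 1, 1, 6]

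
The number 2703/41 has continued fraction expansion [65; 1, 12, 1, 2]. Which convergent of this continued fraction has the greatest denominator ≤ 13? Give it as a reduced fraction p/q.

a_0 = 65: 65/1  (≤ bound)
a_1 = 1: 66/1  (≤ bound)
a_2 = 12: 857/13  (≤ bound)
a_3 = 1: 923/14  (> 13, stop)

857/13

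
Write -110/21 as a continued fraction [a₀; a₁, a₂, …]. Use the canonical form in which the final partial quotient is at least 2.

Apply division with remainder until the remainder is 0:
-110 = -6·21 + 16, so a_0 = -6
21 = 1·16 + 5, so a_1 = 1
16 = 3·5 + 1, so a_2 = 3
5 = 5·1 + 0, so a_3 = 5

[-6; 1, 3, 5]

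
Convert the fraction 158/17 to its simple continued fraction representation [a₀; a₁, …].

[9; 3, 2, 2]

Run the Euclidean algorithm, recording each quotient:
158 = 9·17 + 5, so a_0 = 9
17 = 3·5 + 2, so a_1 = 3
5 = 2·2 + 1, so a_2 = 2
2 = 2·1 + 0, so a_3 = 2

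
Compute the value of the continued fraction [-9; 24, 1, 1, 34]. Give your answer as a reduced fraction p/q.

Collapse the nested fraction from the inside out:
Start with 34.
1 + 1/(34/1) = 1 + 1/34 = 35/34
1 + 1/(35/34) = 1 + 34/35 = 69/35
24 + 1/(69/35) = 24 + 35/69 = 1691/69
-9 + 1/(1691/69) = -9 + 69/1691 = -15150/1691

-15150/1691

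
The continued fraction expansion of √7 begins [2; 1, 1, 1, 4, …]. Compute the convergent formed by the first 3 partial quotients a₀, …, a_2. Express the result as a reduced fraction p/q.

Build up convergents one term at a time:
a_0 = 2: 2/1
a_1 = 1: 3/1
a_2 = 1: 5/2

5/2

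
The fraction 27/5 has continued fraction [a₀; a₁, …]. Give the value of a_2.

⌊27/5⌋ = 5, remainder 2
⌊5/2⌋ = 2, remainder 1
⌊2/1⌋ = 2, remainder 0

2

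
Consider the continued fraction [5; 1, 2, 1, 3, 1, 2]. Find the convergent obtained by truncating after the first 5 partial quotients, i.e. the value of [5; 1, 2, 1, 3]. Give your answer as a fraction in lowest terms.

a_0 = 5: 5/1
a_1 = 1: 6/1
a_2 = 2: 17/3
a_3 = 1: 23/4
a_4 = 3: 86/15

86/15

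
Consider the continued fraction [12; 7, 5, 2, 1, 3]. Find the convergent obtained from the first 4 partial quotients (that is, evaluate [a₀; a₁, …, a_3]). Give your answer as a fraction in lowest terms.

a_0 = 12: 12/1
a_1 = 7: 85/7
a_2 = 5: 437/36
a_3 = 2: 959/79

959/79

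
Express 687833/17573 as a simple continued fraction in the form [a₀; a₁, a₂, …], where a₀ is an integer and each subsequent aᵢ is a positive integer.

[39; 7, 14, 1, 1, 6, 13]

687833 = 39·17573 + 2486, so a_0 = 39
17573 = 7·2486 + 171, so a_1 = 7
2486 = 14·171 + 92, so a_2 = 14
171 = 1·92 + 79, so a_3 = 1
92 = 1·79 + 13, so a_4 = 1
79 = 6·13 + 1, so a_5 = 6
13 = 13·1 + 0, so a_6 = 13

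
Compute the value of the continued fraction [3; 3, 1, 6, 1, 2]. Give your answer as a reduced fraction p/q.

Start with 2.
1 + 1/(2/1) = 1 + 1/2 = 3/2
6 + 1/(3/2) = 6 + 2/3 = 20/3
1 + 1/(20/3) = 1 + 3/20 = 23/20
3 + 1/(23/20) = 3 + 20/23 = 89/23
3 + 1/(89/23) = 3 + 23/89 = 290/89

290/89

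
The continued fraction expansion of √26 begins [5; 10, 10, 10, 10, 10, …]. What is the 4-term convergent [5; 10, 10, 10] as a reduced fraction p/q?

Start with 10.
10 + 1/(10/1) = 10 + 1/10 = 101/10
10 + 1/(101/10) = 10 + 10/101 = 1020/101
5 + 1/(1020/101) = 5 + 101/1020 = 5201/1020

5201/1020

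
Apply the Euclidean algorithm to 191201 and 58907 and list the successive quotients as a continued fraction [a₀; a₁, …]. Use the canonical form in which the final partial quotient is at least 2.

[3; 4, 14, 1, 2, 27, 12]

Apply division with remainder until the remainder is 0:
191201 = 3·58907 + 14480, so a_0 = 3
58907 = 4·14480 + 987, so a_1 = 4
14480 = 14·987 + 662, so a_2 = 14
987 = 1·662 + 325, so a_3 = 1
662 = 2·325 + 12, so a_4 = 2
325 = 27·12 + 1, so a_5 = 27
12 = 12·1 + 0, so a_6 = 12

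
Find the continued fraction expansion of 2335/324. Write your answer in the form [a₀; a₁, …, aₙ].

[7; 4, 1, 5, 11]

2335 = 7·324 + 67, so a_0 = 7
324 = 4·67 + 56, so a_1 = 4
67 = 1·56 + 11, so a_2 = 1
56 = 5·11 + 1, so a_3 = 5
11 = 11·1 + 0, so a_4 = 11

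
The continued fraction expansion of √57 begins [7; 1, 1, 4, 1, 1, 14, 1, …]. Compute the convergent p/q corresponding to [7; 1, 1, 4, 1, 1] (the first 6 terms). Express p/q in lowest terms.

151/20

Use the convergent recurrence hₖ = aₖ·hₖ₋₁ + hₖ₋₂ (and likewise for the denominators kₖ):
a_0 = 7: 7/1
a_1 = 1: 8/1
a_2 = 1: 15/2
a_3 = 4: 68/9
a_4 = 1: 83/11
a_5 = 1: 151/20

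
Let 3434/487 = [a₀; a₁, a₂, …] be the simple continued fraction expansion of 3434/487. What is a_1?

19

3434 ÷ 487 → quotient 7, remainder 25
487 ÷ 25 → quotient 19, remainder 12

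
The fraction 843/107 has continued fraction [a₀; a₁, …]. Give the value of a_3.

4

843 ÷ 107 → quotient 7, remainder 94
107 ÷ 94 → quotient 1, remainder 13
94 ÷ 13 → quotient 7, remainder 3
13 ÷ 3 → quotient 4, remainder 1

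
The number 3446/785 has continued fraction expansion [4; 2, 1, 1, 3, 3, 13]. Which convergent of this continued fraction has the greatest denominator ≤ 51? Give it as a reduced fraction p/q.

a_0 = 4: 4/1  (≤ bound)
a_1 = 2: 9/2  (≤ bound)
a_2 = 1: 13/3  (≤ bound)
a_3 = 1: 22/5  (≤ bound)
a_4 = 3: 79/18  (≤ bound)
a_5 = 3: 259/59  (> 51, stop)

79/18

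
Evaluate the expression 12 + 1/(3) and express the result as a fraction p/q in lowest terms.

37/3

Collapse the nested fraction from the inside out:
Start with 3.
12 + 1/(3/1) = 12 + 1/3 = 37/3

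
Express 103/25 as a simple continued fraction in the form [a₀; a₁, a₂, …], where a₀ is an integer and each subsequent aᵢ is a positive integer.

[4; 8, 3]

103 = 4·25 + 3, so a_0 = 4
25 = 8·3 + 1, so a_1 = 8
3 = 3·1 + 0, so a_2 = 3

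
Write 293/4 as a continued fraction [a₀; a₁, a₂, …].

[73; 4]

⌊293/4⌋ = 73, remainder 1
⌊4/1⌋ = 4, remainder 0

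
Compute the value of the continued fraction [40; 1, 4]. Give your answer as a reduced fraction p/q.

Collapse the nested fraction from the inside out:
Start with 4.
1 + 1/(4/1) = 1 + 1/4 = 5/4
40 + 1/(5/4) = 40 + 4/5 = 204/5

204/5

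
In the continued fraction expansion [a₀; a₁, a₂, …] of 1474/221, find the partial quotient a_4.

⌊1474/221⌋ = 6, remainder 148
⌊221/148⌋ = 1, remainder 73
⌊148/73⌋ = 2, remainder 2
⌊73/2⌋ = 36, remainder 1
⌊2/1⌋ = 2, remainder 0

2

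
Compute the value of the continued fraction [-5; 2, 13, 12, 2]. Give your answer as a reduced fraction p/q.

a_0 = -5: -5/1
a_1 = 2: -9/2
a_2 = 13: -122/27
a_3 = 12: -1473/326
a_4 = 2: -3068/679

-3068/679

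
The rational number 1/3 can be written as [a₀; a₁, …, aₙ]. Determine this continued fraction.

[0; 3]

Run the Euclidean algorithm, recording each quotient:
1 = 0·3 + 1, so a_0 = 0
3 = 3·1 + 0, so a_1 = 3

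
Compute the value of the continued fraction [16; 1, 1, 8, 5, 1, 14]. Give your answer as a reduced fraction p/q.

25504/1543

Use the convergent recurrence hₖ = aₖ·hₖ₋₁ + hₖ₋₂ (and likewise for the denominators kₖ):
a_0 = 16: 16/1
a_1 = 1: 17/1
a_2 = 1: 33/2
a_3 = 8: 281/17
a_4 = 5: 1438/87
a_5 = 1: 1719/104
a_6 = 14: 25504/1543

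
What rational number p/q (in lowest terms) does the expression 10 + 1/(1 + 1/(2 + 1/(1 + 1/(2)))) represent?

Collapse the nested fraction from the inside out:
Start with 2.
1 + 1/(2/1) = 1 + 1/2 = 3/2
2 + 1/(3/2) = 2 + 2/3 = 8/3
1 + 1/(8/3) = 1 + 3/8 = 11/8
10 + 1/(11/8) = 10 + 8/11 = 118/11

118/11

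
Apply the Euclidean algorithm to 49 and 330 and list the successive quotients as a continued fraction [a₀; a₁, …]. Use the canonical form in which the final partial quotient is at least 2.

[0; 6, 1, 2, 1, 3, 3]

⌊49/330⌋ = 0, remainder 49
⌊330/49⌋ = 6, remainder 36
⌊49/36⌋ = 1, remainder 13
⌊36/13⌋ = 2, remainder 10
⌊13/10⌋ = 1, remainder 3
⌊10/3⌋ = 3, remainder 1
⌊3/1⌋ = 3, remainder 0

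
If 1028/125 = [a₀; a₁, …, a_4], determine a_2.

1028 ÷ 125 → quotient 8, remainder 28
125 ÷ 28 → quotient 4, remainder 13
28 ÷ 13 → quotient 2, remainder 2

2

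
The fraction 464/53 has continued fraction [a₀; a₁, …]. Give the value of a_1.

1

464 = 8·53 + 40, so a_0 = 8
53 = 1·40 + 13, so a_1 = 1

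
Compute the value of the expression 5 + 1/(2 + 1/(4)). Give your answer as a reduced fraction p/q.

Start with 4.
2 + 1/(4/1) = 2 + 1/4 = 9/4
5 + 1/(9/4) = 5 + 4/9 = 49/9

49/9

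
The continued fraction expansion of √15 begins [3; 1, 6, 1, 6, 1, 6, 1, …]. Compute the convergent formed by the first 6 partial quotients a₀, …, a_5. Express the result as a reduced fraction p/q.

Starting at the tail and folding back:
Start with 1.
6 + 1/(1/1) = 6 + 1/1 = 7/1
1 + 1/(7/1) = 1 + 1/7 = 8/7
6 + 1/(8/7) = 6 + 7/8 = 55/8
1 + 1/(55/8) = 1 + 8/55 = 63/55
3 + 1/(63/55) = 3 + 55/63 = 244/63

244/63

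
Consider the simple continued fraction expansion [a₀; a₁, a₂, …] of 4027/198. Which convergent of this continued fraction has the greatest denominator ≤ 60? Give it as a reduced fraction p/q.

61/3

a_0 = 20: 20/1  (≤ bound)
a_1 = 2: 41/2  (≤ bound)
a_2 = 1: 61/3  (≤ bound)
a_3 = 21: 1322/65  (> 60, stop)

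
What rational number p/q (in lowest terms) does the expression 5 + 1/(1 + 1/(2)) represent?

a_0 = 5: 5/1
a_1 = 1: 6/1
a_2 = 2: 17/3

17/3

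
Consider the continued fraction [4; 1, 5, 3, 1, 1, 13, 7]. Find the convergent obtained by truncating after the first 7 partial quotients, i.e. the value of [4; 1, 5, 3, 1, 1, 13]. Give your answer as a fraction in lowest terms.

2890/597

Build up convergents one term at a time:
a_0 = 4: 4/1
a_1 = 1: 5/1
a_2 = 5: 29/6
a_3 = 3: 92/19
a_4 = 1: 121/25
a_5 = 1: 213/44
a_6 = 13: 2890/597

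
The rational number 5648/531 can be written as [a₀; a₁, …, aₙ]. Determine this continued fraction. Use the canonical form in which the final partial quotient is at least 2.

⌊5648/531⌋ = 10, remainder 338
⌊531/338⌋ = 1, remainder 193
⌊338/193⌋ = 1, remainder 145
⌊193/145⌋ = 1, remainder 48
⌊145/48⌋ = 3, remainder 1
⌊48/1⌋ = 48, remainder 0

[10; 1, 1, 1, 3, 48]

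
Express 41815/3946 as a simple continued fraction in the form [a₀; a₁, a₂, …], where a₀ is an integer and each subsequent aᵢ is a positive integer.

[10; 1, 1, 2, 12, 7, 1, 7]

41815 ÷ 3946 → quotient 10, remainder 2355
3946 ÷ 2355 → quotient 1, remainder 1591
2355 ÷ 1591 → quotient 1, remainder 764
1591 ÷ 764 → quotient 2, remainder 63
764 ÷ 63 → quotient 12, remainder 8
63 ÷ 8 → quotient 7, remainder 7
8 ÷ 7 → quotient 1, remainder 1
7 ÷ 1 → quotient 7, remainder 0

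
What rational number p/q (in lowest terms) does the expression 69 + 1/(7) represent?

Start with 7.
69 + 1/(7/1) = 69 + 1/7 = 484/7

484/7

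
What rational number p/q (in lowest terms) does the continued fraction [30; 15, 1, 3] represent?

1894/63

Start with 3.
1 + 1/(3/1) = 1 + 1/3 = 4/3
15 + 1/(4/3) = 15 + 3/4 = 63/4
30 + 1/(63/4) = 30 + 4/63 = 1894/63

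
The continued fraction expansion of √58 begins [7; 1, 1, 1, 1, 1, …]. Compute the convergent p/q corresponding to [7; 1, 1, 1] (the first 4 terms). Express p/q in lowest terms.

Start with 1.
1 + 1/(1/1) = 1 + 1/1 = 2/1
1 + 1/(2/1) = 1 + 1/2 = 3/2
7 + 1/(3/2) = 7 + 2/3 = 23/3

23/3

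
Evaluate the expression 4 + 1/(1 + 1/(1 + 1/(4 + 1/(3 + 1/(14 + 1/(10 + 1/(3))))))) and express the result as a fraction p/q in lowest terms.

58955/12952

Compute successive convergents:
a_0 = 4: 4/1
a_1 = 1: 5/1
a_2 = 1: 9/2
a_3 = 4: 41/9
a_4 = 3: 132/29
a_5 = 14: 1889/415
a_6 = 10: 19022/4179
a_7 = 3: 58955/12952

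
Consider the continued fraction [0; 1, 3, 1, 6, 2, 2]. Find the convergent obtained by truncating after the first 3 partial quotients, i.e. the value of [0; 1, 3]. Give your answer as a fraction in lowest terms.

3/4

a_0 = 0: 0/1
a_1 = 1: 1/1
a_2 = 3: 3/4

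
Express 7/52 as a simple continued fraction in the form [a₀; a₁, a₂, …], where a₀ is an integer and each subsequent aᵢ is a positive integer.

[0; 7, 2, 3]

7 ÷ 52 → quotient 0, remainder 7
52 ÷ 7 → quotient 7, remainder 3
7 ÷ 3 → quotient 2, remainder 1
3 ÷ 1 → quotient 3, remainder 0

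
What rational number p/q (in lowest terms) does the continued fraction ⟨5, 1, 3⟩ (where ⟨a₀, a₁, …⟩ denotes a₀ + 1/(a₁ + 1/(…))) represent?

Start with 3.
1 + 1/(3/1) = 1 + 1/3 = 4/3
5 + 1/(4/3) = 5 + 3/4 = 23/4

23/4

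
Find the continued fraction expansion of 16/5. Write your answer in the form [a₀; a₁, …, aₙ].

⌊16/5⌋ = 3, remainder 1
⌊5/1⌋ = 5, remainder 0

[3; 5]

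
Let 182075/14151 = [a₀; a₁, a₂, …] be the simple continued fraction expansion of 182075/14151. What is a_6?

17

182075 ÷ 14151 → quotient 12, remainder 12263
14151 ÷ 12263 → quotient 1, remainder 1888
12263 ÷ 1888 → quotient 6, remainder 935
1888 ÷ 935 → quotient 2, remainder 18
935 ÷ 18 → quotient 51, remainder 17
18 ÷ 17 → quotient 1, remainder 1
17 ÷ 1 → quotient 17, remainder 0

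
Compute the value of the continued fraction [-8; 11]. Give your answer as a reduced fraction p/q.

-87/11

Start with 11.
-8 + 1/(11/1) = -8 + 1/11 = -87/11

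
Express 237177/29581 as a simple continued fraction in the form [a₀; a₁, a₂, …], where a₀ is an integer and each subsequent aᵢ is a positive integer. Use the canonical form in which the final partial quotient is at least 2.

237177 ÷ 29581 → quotient 8, remainder 529
29581 ÷ 529 → quotient 55, remainder 486
529 ÷ 486 → quotient 1, remainder 43
486 ÷ 43 → quotient 11, remainder 13
43 ÷ 13 → quotient 3, remainder 4
13 ÷ 4 → quotient 3, remainder 1
4 ÷ 1 → quotient 4, remainder 0

[8; 55, 1, 11, 3, 3, 4]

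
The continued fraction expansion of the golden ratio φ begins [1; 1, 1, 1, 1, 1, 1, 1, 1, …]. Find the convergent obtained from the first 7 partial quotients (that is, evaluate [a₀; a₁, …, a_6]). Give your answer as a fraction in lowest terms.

Use the convergent recurrence hₖ = aₖ·hₖ₋₁ + hₖ₋₂ (and likewise for the denominators kₖ):
a_0 = 1: 1/1
a_1 = 1: 2/1
a_2 = 1: 3/2
a_3 = 1: 5/3
a_4 = 1: 8/5
a_5 = 1: 13/8
a_6 = 1: 21/13

21/13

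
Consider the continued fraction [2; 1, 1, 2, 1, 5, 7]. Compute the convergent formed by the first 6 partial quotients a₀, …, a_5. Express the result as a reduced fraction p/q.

Start with 5.
1 + 1/(5/1) = 1 + 1/5 = 6/5
2 + 1/(6/5) = 2 + 5/6 = 17/6
1 + 1/(17/6) = 1 + 6/17 = 23/17
1 + 1/(23/17) = 1 + 17/23 = 40/23
2 + 1/(40/23) = 2 + 23/40 = 103/40

103/40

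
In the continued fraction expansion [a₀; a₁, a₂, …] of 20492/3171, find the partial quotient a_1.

2

⌊20492/3171⌋ = 6, remainder 1466
⌊3171/1466⌋ = 2, remainder 239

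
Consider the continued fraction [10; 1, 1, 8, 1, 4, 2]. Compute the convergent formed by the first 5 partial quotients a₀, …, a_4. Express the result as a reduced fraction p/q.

200/19

Start with 1.
8 + 1/(1/1) = 8 + 1/1 = 9/1
1 + 1/(9/1) = 1 + 1/9 = 10/9
1 + 1/(10/9) = 1 + 9/10 = 19/10
10 + 1/(19/10) = 10 + 10/19 = 200/19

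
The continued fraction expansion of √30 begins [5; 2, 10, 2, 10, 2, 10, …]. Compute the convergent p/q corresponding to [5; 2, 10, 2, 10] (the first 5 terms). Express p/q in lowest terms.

2525/461

Start with 10.
2 + 1/(10/1) = 2 + 1/10 = 21/10
10 + 1/(21/10) = 10 + 10/21 = 220/21
2 + 1/(220/21) = 2 + 21/220 = 461/220
5 + 1/(461/220) = 5 + 220/461 = 2525/461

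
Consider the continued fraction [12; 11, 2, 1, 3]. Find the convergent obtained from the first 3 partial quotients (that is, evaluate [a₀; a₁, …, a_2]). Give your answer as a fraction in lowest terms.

Start with 2.
11 + 1/(2/1) = 11 + 1/2 = 23/2
12 + 1/(23/2) = 12 + 2/23 = 278/23

278/23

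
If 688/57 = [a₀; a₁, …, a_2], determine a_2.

688 ÷ 57 → quotient 12, remainder 4
57 ÷ 4 → quotient 14, remainder 1
4 ÷ 1 → quotient 4, remainder 0

4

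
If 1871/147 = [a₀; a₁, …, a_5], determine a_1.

1871 ÷ 147 → quotient 12, remainder 107
147 ÷ 107 → quotient 1, remainder 40

1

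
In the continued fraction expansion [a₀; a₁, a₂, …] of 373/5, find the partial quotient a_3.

Apply division with remainder until the remainder is 0:
373 = 74·5 + 3, so a_0 = 74
5 = 1·3 + 2, so a_1 = 1
3 = 1·2 + 1, so a_2 = 1
2 = 2·1 + 0, so a_3 = 2

2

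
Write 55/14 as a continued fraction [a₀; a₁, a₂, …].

[3; 1, 13]

55 ÷ 14 → quotient 3, remainder 13
14 ÷ 13 → quotient 1, remainder 1
13 ÷ 1 → quotient 13, remainder 0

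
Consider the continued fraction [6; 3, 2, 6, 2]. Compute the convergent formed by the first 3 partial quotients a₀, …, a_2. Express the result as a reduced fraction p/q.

44/7

a_0 = 6: 6/1
a_1 = 3: 19/3
a_2 = 2: 44/7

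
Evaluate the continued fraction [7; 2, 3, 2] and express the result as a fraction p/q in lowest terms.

Starting at the tail and folding back:
Start with 2.
3 + 1/(2/1) = 3 + 1/2 = 7/2
2 + 1/(7/2) = 2 + 2/7 = 16/7
7 + 1/(16/7) = 7 + 7/16 = 119/16

119/16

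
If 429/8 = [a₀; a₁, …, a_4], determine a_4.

2

Repeatedly divide and take the remainder:
⌊429/8⌋ = 53, remainder 5
⌊8/5⌋ = 1, remainder 3
⌊5/3⌋ = 1, remainder 2
⌊3/2⌋ = 1, remainder 1
⌊2/1⌋ = 2, remainder 0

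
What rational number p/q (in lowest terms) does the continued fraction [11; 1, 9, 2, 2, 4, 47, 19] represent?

Start with 19.
47 + 1/(19/1) = 47 + 1/19 = 894/19
4 + 1/(894/19) = 4 + 19/894 = 3595/894
2 + 1/(3595/894) = 2 + 894/3595 = 8084/3595
2 + 1/(8084/3595) = 2 + 3595/8084 = 19763/8084
9 + 1/(19763/8084) = 9 + 8084/19763 = 185951/19763
1 + 1/(185951/19763) = 1 + 19763/185951 = 205714/185951
11 + 1/(205714/185951) = 11 + 185951/205714 = 2448805/205714

2448805/205714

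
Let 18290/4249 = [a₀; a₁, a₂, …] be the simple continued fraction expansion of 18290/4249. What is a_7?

3

18290 ÷ 4249 → quotient 4, remainder 1294
4249 ÷ 1294 → quotient 3, remainder 367
1294 ÷ 367 → quotient 3, remainder 193
367 ÷ 193 → quotient 1, remainder 174
193 ÷ 174 → quotient 1, remainder 19
174 ÷ 19 → quotient 9, remainder 3
19 ÷ 3 → quotient 6, remainder 1
3 ÷ 1 → quotient 3, remainder 0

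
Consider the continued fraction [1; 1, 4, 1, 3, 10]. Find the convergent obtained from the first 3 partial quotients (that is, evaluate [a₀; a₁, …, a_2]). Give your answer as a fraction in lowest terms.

9/5

Work from the innermost term outward:
Start with 4.
1 + 1/(4/1) = 1 + 1/4 = 5/4
1 + 1/(5/4) = 1 + 4/5 = 9/5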